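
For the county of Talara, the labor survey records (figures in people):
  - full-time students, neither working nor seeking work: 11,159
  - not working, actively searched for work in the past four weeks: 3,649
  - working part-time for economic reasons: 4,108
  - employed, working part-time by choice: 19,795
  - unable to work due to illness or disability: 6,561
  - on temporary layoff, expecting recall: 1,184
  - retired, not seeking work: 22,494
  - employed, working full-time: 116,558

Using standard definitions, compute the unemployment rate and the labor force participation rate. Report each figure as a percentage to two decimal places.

Employed = 4,108 + 19,795 + 116,558 = 140,461 (anyone who worked, including part-time for economic reasons, counts as employed).
Unemployed = 3,649 + 1,184 = 4,833 (jobless and actively searching, or on temporary layoff).
Labor force = 140,461 + 4,833 = 145,294.
Not in labor force = 11,159 + 6,561 + 22,494 = 40,214 (those not working and not actively searching are outside the labor force).
Civilian working-age population = 145,294 + 40,214 = 185,508.
Unemployment rate = 4,833 / 145,294 = 3.33%.
Labor force participation rate = 145,294 / 185,508 = 78.32%.

Unemployment rate ≈ 3.33%; labor force participation rate ≈ 78.32%.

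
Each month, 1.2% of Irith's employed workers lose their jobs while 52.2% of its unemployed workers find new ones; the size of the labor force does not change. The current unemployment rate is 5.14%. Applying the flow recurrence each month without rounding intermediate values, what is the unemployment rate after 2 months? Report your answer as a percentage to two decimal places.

With a fixed labor force, u_{t+1} = u_t + s·(1−u_t) − f·u_t = u_t·(1−s−f) + s.
Here 1−s−f = 0.466 and s = 0.012.
u_1 = 0.051400 × 0.466 + 0.012 = 0.035952.
u_2 = 0.035952 × 0.466 + 0.012 = 0.028754.

Unemployment rate after two months ≈ 2.88%.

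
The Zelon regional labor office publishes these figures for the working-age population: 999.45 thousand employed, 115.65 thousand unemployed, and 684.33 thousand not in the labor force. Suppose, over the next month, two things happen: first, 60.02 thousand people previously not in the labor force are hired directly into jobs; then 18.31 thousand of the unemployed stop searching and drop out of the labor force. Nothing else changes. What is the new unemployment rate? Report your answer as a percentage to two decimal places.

New unemployment rate ≈ 8.41%.

Initially, labor force = 999.45 + 115.65 = 1,115.10 thousand, so u = 115.65/1,115.10 = 10.37%.
After the first change, employed and labor force both rise by 60.02; unemployed unchanged → E = 1,059.47, U = 115.65, labor force = 1,175.12 thousand.
After the second change, unemployed and labor force both fall by 18.31 → E = 1,059.47, U = 97.34, labor force = 1,156.81 thousand.
New unemployment rate = 97.34 / 1,156.81 = 8.41%.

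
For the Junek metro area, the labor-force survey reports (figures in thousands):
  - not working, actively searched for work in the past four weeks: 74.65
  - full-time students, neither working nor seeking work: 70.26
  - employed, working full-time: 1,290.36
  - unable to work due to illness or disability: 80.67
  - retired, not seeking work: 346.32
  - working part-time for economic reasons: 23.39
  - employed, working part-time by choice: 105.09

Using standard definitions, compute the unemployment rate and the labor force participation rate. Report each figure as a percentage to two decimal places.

Unemployment rate ≈ 5.00%; labor force participation rate ≈ 75.02%.

Employed = 1,290.36 + 23.39 + 105.09 = 1,418.84 thousand (anyone who worked, including part-time for economic reasons, counts as employed).
Unemployed = 74.65 thousand.
Labor force = 1,418.84 + 74.65 = 1,493.49 thousand.
Not in labor force = 70.26 + 80.67 + 346.32 = 497.25 thousand (those not working and not actively searching are outside the labor force).
Civilian working-age population = 1,493.49 + 497.25 = 1,990.74 thousand.
Unemployment rate = 74.65 / 1,493.49 = 5.00%.
Labor force participation rate = 1,493.49 / 1,990.74 = 75.02%.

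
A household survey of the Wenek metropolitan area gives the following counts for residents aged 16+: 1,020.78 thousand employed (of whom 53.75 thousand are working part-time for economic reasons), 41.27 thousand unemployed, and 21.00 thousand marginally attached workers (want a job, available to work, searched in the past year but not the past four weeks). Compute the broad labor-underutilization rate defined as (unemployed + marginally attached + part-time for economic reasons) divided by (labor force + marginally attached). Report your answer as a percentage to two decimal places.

Broad underutilization rate ≈ 10.71%.

Labor force = 1,020.78 + 41.27 = 1,062.05 thousand.
Numerator = 41.27 + 21.00 + 53.75 = 116.02 thousand.
Denominator = 1,062.05 + 21.00 = 1,083.05 thousand.
Broad rate = 116.02 / 1,083.05 = 10.71%.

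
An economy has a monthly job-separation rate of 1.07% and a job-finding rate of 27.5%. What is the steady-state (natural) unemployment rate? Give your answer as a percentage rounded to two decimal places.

Steady-state unemployment rate ≈ 3.75%.

At steady state the flows balance: s·E = f·U, so U/(E+U) = s/(s+f).
u* = 1.07 / (1.07 + 27.5) = 1.07 / 28.57 = 3.75%.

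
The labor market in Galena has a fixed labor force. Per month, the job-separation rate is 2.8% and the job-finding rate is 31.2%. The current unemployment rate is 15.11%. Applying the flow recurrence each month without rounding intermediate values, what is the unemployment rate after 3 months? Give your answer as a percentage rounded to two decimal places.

Unemployment rate after three months ≈ 10.21%.

With a fixed labor force, u_{t+1} = u_t + s·(1−u_t) − f·u_t = u_t·(1−s−f) + s.
Here 1−s−f = 0.660 and s = 0.028.
u_1 = 0.151100 × 0.660 + 0.028 = 0.127726.
u_2 = 0.127726 × 0.660 + 0.028 = 0.112299.
u_3 = 0.112299 × 0.660 + 0.028 = 0.102117.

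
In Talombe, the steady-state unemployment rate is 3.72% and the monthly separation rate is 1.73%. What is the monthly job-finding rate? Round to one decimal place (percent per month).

From u* = s/(s+f): f = s·(1−u)/u.
f = 1.73 × (1 − 0.0372) / 0.0372 = 1.6656 / 0.0372 ≈ 44.8% per month.

Job-finding rate ≈ 44.8% per month.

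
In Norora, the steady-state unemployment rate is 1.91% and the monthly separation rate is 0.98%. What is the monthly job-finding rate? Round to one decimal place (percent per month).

From u* = s/(s+f): f = s·(1−u)/u.
f = 0.98 × (1 − 0.0191) / 0.0191 = 0.9613 / 0.0191 ≈ 50.3% per month.

Job-finding rate ≈ 50.3% per month.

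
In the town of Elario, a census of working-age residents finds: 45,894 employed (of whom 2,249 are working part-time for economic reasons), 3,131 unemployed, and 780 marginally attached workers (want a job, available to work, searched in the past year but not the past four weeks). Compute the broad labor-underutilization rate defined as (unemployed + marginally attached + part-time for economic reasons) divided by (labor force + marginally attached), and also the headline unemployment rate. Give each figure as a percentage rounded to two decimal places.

Labor force = 45,894 + 3,131 = 49,025.
Numerator = 3,131 + 780 + 2,249 = 6,160.
Denominator = 49,025 + 780 = 49,805.
Broad rate = 6,160 / 49,805 = 12.37%.
Headline unemployment rate = 3,131 / 49,025 = 6.39%.

Broad underutilization rate ≈ 12.37%; headline unemployment rate ≈ 6.39%.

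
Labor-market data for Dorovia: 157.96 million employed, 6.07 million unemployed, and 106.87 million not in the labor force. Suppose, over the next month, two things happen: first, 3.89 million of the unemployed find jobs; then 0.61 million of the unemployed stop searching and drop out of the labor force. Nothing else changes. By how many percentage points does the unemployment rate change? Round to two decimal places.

Initially, labor force = 157.96 + 6.07 = 164.03 million, so u = 6.07/164.03 = 3.70%.
After the first change, unemployed falls and employed rises by 3.89; labor force unchanged → E = 161.85, U = 2.18, labor force = 164.03 million.
After the second change, unemployed and labor force both fall by 0.61 → E = 161.85, U = 1.57, labor force = 163.42 million.
New unemployment rate = 1.57 / 163.42 = 0.96%.
Change = 0.96% − 3.70% = −2.74 percentage points.

The unemployment rate changes by −2.74 percentage points.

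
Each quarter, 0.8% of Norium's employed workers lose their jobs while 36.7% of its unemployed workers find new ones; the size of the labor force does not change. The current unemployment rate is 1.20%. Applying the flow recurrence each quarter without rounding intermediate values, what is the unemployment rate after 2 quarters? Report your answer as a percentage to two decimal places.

Unemployment rate after two quarters ≈ 1.77%.

With a fixed labor force, u_{t+1} = u_t + s·(1−u_t) − f·u_t = u_t·(1−s−f) + s.
Here 1−s−f = 0.625 and s = 0.008.
u_1 = 0.012000 × 0.625 + 0.008 = 0.015500.
u_2 = 0.015500 × 0.625 + 0.008 = 0.017688.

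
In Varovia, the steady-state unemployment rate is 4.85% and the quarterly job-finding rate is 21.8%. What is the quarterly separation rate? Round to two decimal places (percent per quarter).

From u* = s/(s+f): s = u·f/(1−u).
s = 0.0485 × 21.8 / (1 − 0.0485) = 1.0573 / 0.9515 ≈ 1.11% per quarter.

Separation rate ≈ 1.11% per quarter.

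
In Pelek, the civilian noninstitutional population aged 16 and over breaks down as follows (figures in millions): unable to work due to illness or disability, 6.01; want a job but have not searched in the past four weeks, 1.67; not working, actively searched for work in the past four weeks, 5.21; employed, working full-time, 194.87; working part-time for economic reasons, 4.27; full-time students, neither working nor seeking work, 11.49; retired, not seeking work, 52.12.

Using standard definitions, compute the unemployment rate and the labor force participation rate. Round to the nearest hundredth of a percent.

Unemployment rate ≈ 2.55%; labor force participation rate ≈ 74.14%.

Employed = 194.87 + 4.27 = 199.14 million (anyone who worked, including part-time for economic reasons, counts as employed).
Unemployed = 5.21 million.
Labor force = 199.14 + 5.21 = 204.35 million.
Not in labor force = 6.01 + 1.67 + 11.49 + 52.12 = 71.29 million (those not working and not actively searching are outside the labor force — including those who want a job but have given up searching).
Civilian working-age population = 204.35 + 71.29 = 275.64 million.
Unemployment rate = 5.21 / 204.35 = 2.55%.
Labor force participation rate = 204.35 / 275.64 = 74.14%.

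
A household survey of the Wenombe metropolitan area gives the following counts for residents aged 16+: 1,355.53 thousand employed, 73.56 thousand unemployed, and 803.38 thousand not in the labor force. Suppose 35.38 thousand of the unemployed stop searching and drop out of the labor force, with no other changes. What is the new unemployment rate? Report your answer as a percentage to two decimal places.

Initially, labor force = 1,355.53 + 73.56 = 1,429.09 thousand, so u = 73.56/1,429.09 = 5.15%.
After the change, unemployed and labor force both fall by 35.38 → E = 1,355.53, U = 38.18, labor force = 1,393.71 thousand.
New unemployment rate = 38.18 / 1,393.71 = 2.74%.

New unemployment rate ≈ 2.74%.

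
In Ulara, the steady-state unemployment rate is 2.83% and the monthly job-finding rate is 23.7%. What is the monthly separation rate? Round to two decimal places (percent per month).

From u* = s/(s+f): s = u·f/(1−u).
s = 0.0283 × 23.7 / (1 − 0.0283) = 0.6707 / 0.9717 ≈ 0.69% per month.

Separation rate ≈ 0.69% per month.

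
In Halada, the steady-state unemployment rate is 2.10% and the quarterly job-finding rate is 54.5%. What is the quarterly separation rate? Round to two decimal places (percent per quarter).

From u* = s/(s+f): s = u·f/(1−u).
s = 0.0210 × 54.5 / (1 − 0.0210) = 1.1445 / 0.9790 ≈ 1.17% per quarter.

Separation rate ≈ 1.17% per quarter.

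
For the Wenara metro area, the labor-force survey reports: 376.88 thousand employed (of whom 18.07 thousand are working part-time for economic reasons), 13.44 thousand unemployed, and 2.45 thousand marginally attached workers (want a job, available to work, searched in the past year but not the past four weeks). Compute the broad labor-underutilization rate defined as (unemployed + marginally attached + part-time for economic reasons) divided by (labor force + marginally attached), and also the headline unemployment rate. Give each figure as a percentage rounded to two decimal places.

Labor force = 376.88 + 13.44 = 390.32 thousand.
Numerator = 13.44 + 2.45 + 18.07 = 33.96 thousand.
Denominator = 390.32 + 2.45 = 392.77 thousand.
Broad rate = 33.96 / 392.77 = 8.65%.
Headline unemployment rate = 13.44 / 390.32 = 3.44%.

Broad underutilization rate ≈ 8.65%; headline unemployment rate ≈ 3.44%.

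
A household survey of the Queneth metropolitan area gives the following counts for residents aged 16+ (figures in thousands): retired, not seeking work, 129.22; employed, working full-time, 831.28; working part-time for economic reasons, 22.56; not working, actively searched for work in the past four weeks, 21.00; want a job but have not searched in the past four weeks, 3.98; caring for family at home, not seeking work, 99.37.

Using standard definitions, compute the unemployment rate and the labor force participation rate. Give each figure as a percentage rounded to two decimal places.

Employed = 831.28 + 22.56 = 853.84 thousand (anyone who worked, including part-time for economic reasons, counts as employed).
Unemployed = 21.00 thousand.
Labor force = 853.84 + 21.00 = 874.84 thousand.
Not in labor force = 129.22 + 3.98 + 99.37 = 232.57 thousand (those not working and not actively searching are outside the labor force — including those who want a job but have given up searching).
Civilian working-age population = 874.84 + 232.57 = 1,107.41 thousand.
Unemployment rate = 21.00 / 874.84 = 2.40%.
Labor force participation rate = 874.84 / 1,107.41 = 79.00%.

Unemployment rate ≈ 2.40%; labor force participation rate ≈ 79.00%.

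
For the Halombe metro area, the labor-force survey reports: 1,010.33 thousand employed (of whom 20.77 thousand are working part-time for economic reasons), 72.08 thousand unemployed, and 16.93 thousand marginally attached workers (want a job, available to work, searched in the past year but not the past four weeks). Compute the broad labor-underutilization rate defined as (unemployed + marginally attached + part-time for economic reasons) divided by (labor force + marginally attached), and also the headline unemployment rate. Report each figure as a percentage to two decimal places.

Broad underutilization rate ≈ 9.99%; headline unemployment rate ≈ 6.66%.

Labor force = 1,010.33 + 72.08 = 1,082.41 thousand.
Numerator = 72.08 + 16.93 + 20.77 = 109.78 thousand.
Denominator = 1,082.41 + 16.93 = 1,099.34 thousand.
Broad rate = 109.78 / 1,099.34 = 9.99%.
Headline unemployment rate = 72.08 / 1,082.41 = 6.66%.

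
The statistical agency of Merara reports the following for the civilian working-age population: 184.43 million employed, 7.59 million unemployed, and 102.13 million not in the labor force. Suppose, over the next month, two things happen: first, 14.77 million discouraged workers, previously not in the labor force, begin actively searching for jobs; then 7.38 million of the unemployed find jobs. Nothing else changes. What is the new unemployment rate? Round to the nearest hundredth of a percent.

Initially, labor force = 184.43 + 7.59 = 192.02 million, so u = 7.59/192.02 = 3.95%.
After the first change, unemployed and labor force both rise by 14.77 → E = 184.43, U = 22.36, labor force = 206.79 million.
After the second change, unemployed falls and employed rises by 7.38; labor force unchanged → E = 191.81, U = 14.98, labor force = 206.79 million.
New unemployment rate = 14.98 / 206.79 = 7.24%.

New unemployment rate ≈ 7.24%.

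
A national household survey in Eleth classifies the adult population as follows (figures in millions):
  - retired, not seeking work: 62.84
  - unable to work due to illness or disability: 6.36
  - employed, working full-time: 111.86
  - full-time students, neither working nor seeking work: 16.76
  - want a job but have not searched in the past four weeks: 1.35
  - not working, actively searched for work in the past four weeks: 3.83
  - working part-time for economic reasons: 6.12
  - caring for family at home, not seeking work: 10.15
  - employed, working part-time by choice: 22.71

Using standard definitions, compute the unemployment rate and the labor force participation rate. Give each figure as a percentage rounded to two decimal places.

Unemployment rate ≈ 2.65%; labor force participation rate ≈ 59.72%.

Employed = 111.86 + 6.12 + 22.71 = 140.69 million (anyone who worked, including part-time for economic reasons, counts as employed).
Unemployed = 3.83 million.
Labor force = 140.69 + 3.83 = 144.52 million.
Not in labor force = 62.84 + 6.36 + 16.76 + 1.35 + 10.15 = 97.46 million (those not working and not actively searching are outside the labor force — including those who want a job but have given up searching).
Civilian working-age population = 144.52 + 97.46 = 241.98 million.
Unemployment rate = 3.83 / 144.52 = 2.65%.
Labor force participation rate = 144.52 / 241.98 = 59.72%.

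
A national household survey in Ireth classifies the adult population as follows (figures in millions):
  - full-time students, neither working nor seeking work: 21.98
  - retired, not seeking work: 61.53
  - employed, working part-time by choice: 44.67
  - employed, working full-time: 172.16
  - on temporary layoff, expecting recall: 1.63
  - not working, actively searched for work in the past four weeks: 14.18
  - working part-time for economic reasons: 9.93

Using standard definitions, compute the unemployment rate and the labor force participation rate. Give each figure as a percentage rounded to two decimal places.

Employed = 44.67 + 172.16 + 9.93 = 226.76 million (anyone who worked, including part-time for economic reasons, counts as employed).
Unemployed = 1.63 + 14.18 = 15.81 million (jobless and actively searching, or on temporary layoff).
Labor force = 226.76 + 15.81 = 242.57 million.
Not in labor force = 21.98 + 61.53 = 83.51 million (those not working and not actively searching are outside the labor force).
Civilian working-age population = 242.57 + 83.51 = 326.08 million.
Unemployment rate = 15.81 / 242.57 = 6.52%.
Labor force participation rate = 242.57 / 326.08 = 74.39%.

Unemployment rate ≈ 6.52%; labor force participation rate ≈ 74.39%.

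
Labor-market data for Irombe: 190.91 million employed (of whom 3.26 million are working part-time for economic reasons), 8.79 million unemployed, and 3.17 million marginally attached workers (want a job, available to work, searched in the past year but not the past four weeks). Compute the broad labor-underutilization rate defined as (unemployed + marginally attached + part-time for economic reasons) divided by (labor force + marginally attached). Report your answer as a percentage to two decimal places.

Broad underutilization rate ≈ 7.50%.

Labor force = 190.91 + 8.79 = 199.70 million.
Numerator = 8.79 + 3.17 + 3.26 = 15.22 million.
Denominator = 199.70 + 3.17 = 202.87 million.
Broad rate = 15.22 / 202.87 = 7.50%.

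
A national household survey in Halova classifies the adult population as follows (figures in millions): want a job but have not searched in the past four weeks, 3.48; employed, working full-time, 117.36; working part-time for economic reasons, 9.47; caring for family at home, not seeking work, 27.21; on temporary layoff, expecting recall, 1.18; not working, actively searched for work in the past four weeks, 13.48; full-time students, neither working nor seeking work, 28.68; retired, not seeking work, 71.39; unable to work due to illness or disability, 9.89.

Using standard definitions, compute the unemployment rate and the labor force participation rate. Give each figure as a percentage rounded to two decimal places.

Unemployment rate ≈ 10.36%; labor force participation rate ≈ 50.15%.

Employed = 117.36 + 9.47 = 126.83 million (anyone who worked, including part-time for economic reasons, counts as employed).
Unemployed = 1.18 + 13.48 = 14.66 million (jobless and actively searching, or on temporary layoff).
Labor force = 126.83 + 14.66 = 141.49 million.
Not in labor force = 3.48 + 27.21 + 28.68 + 71.39 + 9.89 = 140.65 million (those not working and not actively searching are outside the labor force — including those who want a job but have given up searching).
Civilian working-age population = 141.49 + 140.65 = 282.14 million.
Unemployment rate = 14.66 / 141.49 = 10.36%.
Labor force participation rate = 141.49 / 282.14 = 50.15%.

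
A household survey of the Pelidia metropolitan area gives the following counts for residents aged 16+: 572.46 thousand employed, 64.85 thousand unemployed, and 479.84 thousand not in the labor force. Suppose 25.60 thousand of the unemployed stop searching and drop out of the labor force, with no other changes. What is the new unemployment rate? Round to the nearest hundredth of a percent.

Initially, labor force = 572.46 + 64.85 = 637.31 thousand, so u = 64.85/637.31 = 10.18%.
After the change, unemployed and labor force both fall by 25.60 → E = 572.46, U = 39.25, labor force = 611.71 thousand.
New unemployment rate = 39.25 / 611.71 = 6.42%.

New unemployment rate ≈ 6.42%.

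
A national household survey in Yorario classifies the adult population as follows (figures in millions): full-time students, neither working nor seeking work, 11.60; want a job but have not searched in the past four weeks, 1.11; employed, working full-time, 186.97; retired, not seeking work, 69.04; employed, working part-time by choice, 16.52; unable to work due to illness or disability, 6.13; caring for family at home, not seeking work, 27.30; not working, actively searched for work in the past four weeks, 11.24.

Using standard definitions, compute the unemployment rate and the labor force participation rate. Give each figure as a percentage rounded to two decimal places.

Unemployment rate ≈ 5.23%; labor force participation rate ≈ 65.09%.

Employed = 186.97 + 16.52 = 203.49 million.
Unemployed = 11.24 million.
Labor force = 203.49 + 11.24 = 214.73 million.
Not in labor force = 11.60 + 1.11 + 69.04 + 6.13 + 27.30 = 115.18 million (those not working and not actively searching are outside the labor force — including those who want a job but have given up searching).
Civilian working-age population = 214.73 + 115.18 = 329.91 million.
Unemployment rate = 11.24 / 214.73 = 5.23%.
Labor force participation rate = 214.73 / 329.91 = 65.09%.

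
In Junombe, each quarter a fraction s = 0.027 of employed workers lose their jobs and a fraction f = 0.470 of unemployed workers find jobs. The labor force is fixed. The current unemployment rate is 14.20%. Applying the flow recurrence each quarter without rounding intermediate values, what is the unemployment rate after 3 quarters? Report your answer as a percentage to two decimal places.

Unemployment rate after three quarters ≈ 6.55%.

With a fixed labor force, u_{t+1} = u_t + s·(1−u_t) − f·u_t = u_t·(1−s−f) + s.
Here 1−s−f = 0.503 and s = 0.027.
u_1 = 0.142000 × 0.503 + 0.027 = 0.098426.
u_2 = 0.098426 × 0.503 + 0.027 = 0.076508.
u_3 = 0.076508 × 0.503 + 0.027 = 0.065484.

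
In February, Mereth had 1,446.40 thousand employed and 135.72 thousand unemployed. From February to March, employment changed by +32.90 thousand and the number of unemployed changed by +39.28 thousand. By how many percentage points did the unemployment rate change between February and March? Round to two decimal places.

The unemployment rate changed by +2.00 percentage points.

February: labor force = 1,446.40 + 135.72 = 1,582.12; u = 135.72/1,582.12 = 8.58%.
March: labor force = 1,479.30 + 175.00 = 1,654.30; u = 175.00/1,654.30 = 10.58%.
Change = 10.58% − 8.58% = +2.00 pp.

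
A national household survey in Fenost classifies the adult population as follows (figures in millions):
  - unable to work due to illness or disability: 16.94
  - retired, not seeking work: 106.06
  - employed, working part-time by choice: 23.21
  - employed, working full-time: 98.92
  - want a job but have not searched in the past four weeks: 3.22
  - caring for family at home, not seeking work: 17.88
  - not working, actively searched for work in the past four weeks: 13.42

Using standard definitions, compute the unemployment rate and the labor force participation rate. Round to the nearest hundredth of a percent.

Employed = 23.21 + 98.92 = 122.13 million.
Unemployed = 13.42 million.
Labor force = 122.13 + 13.42 = 135.55 million.
Not in labor force = 16.94 + 106.06 + 3.22 + 17.88 = 144.10 million (those not working and not actively searching are outside the labor force — including those who want a job but have given up searching).
Civilian working-age population = 135.55 + 144.10 = 279.65 million.
Unemployment rate = 13.42 / 135.55 = 9.90%.
Labor force participation rate = 135.55 / 279.65 = 48.47%.

Unemployment rate ≈ 9.90%; labor force participation rate ≈ 48.47%.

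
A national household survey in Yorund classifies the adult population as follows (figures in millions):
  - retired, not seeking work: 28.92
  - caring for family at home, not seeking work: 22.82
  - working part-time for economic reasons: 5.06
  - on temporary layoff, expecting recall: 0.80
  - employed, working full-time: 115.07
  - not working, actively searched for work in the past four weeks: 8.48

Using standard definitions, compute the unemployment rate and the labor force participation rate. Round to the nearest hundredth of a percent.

Unemployment rate ≈ 7.17%; labor force participation rate ≈ 71.44%.

Employed = 5.06 + 115.07 = 120.13 million (anyone who worked, including part-time for economic reasons, counts as employed).
Unemployed = 0.80 + 8.48 = 9.28 million (jobless and actively searching, or on temporary layoff).
Labor force = 120.13 + 9.28 = 129.41 million.
Not in labor force = 28.92 + 22.82 = 51.74 million (those not working and not actively searching are outside the labor force).
Civilian working-age population = 129.41 + 51.74 = 181.15 million.
Unemployment rate = 9.28 / 129.41 = 7.17%.
Labor force participation rate = 129.41 / 181.15 = 71.44%.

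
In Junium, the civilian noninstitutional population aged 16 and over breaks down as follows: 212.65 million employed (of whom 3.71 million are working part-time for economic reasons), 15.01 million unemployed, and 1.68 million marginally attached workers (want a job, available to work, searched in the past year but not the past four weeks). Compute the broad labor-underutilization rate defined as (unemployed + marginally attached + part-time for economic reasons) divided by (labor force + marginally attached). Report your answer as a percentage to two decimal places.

Broad underutilization rate ≈ 8.90%.

Labor force = 212.65 + 15.01 = 227.66 million.
Numerator = 15.01 + 1.68 + 3.71 = 20.40 million.
Denominator = 227.66 + 1.68 = 229.34 million.
Broad rate = 20.40 / 229.34 = 8.90%.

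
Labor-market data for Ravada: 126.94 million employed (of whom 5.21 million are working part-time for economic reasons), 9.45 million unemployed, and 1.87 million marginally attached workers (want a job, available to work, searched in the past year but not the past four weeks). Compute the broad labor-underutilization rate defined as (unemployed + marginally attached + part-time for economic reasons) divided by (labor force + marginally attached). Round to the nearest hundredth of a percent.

Broad underutilization rate ≈ 11.96%.

Labor force = 126.94 + 9.45 = 136.39 million.
Numerator = 9.45 + 1.87 + 5.21 = 16.53 million.
Denominator = 136.39 + 1.87 = 138.26 million.
Broad rate = 16.53 / 138.26 = 11.96%.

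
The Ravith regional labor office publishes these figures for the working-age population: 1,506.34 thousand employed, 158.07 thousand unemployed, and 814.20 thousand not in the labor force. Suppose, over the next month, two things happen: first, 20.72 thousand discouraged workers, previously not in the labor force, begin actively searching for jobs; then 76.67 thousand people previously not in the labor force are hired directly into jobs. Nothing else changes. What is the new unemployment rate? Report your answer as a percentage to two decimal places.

New unemployment rate ≈ 10.15%.

Initially, labor force = 1,506.34 + 158.07 = 1,664.41 thousand, so u = 158.07/1,664.41 = 9.50%.
After the first change, unemployed and labor force both rise by 20.72 → E = 1,506.34, U = 178.79, labor force = 1,685.13 thousand.
After the second change, employed and labor force both rise by 76.67; unemployed unchanged → E = 1,583.01, U = 178.79, labor force = 1,761.80 thousand.
New unemployment rate = 178.79 / 1,761.80 = 10.15%.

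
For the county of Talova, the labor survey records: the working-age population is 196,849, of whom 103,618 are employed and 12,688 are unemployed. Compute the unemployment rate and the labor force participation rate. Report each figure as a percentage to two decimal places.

Unemployment rate ≈ 10.91%; labor force participation rate ≈ 59.08%.

Labor force = employed + unemployed = 103,618 + 12,688 = 116,306.
Unemployment rate = 12,688 / 116,306 = 10.91%.
Labor force participation rate = 116,306 / 196,849 = 59.08%.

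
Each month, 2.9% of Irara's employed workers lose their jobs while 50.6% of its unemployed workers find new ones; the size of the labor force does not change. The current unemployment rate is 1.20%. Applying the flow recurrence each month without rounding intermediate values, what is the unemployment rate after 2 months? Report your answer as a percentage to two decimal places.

Unemployment rate after two months ≈ 4.51%.

With a fixed labor force, u_{t+1} = u_t + s·(1−u_t) − f·u_t = u_t·(1−s−f) + s.
Here 1−s−f = 0.465 and s = 0.029.
u_1 = 0.012000 × 0.465 + 0.029 = 0.034580.
u_2 = 0.034580 × 0.465 + 0.029 = 0.045080.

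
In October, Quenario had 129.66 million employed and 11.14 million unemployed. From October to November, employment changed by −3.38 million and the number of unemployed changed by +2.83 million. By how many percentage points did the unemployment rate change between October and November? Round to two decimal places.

October: labor force = 129.66 + 11.14 = 140.80; u = 11.14/140.80 = 7.91%.
November: labor force = 126.28 + 13.97 = 140.25; u = 13.97/140.25 = 9.96%.
Change = 9.96% − 7.91% = +2.05 pp.

The unemployment rate changed by +2.05 percentage points.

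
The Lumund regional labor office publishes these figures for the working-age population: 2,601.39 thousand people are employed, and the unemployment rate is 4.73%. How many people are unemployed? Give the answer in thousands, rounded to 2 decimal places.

Let U be the number unemployed. The labor force is E + U, and U/(E+U) = 0.0473.
So U = 0.0473 × 2,601.39 / (1 − 0.0473) = 123.0457 / 0.9527 ≈ 129.15 thousand.

About 129.15 thousand are unemployed.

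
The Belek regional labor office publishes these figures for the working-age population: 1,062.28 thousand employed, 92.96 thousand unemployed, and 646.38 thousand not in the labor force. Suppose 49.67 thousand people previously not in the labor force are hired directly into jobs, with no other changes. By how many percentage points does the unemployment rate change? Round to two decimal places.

Initially, labor force = 1,062.28 + 92.96 = 1,155.24 thousand, so u = 92.96/1,155.24 = 8.05%.
After the change, employed and labor force both rise by 49.67; unemployed unchanged → E = 1,111.95, U = 92.96, labor force = 1,204.91 thousand.
New unemployment rate = 92.96 / 1,204.91 = 7.72%.
Change = 7.72% − 8.05% = −0.33 percentage points.

The unemployment rate changes by −0.33 percentage points.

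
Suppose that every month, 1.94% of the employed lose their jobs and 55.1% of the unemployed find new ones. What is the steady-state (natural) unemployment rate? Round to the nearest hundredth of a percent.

Steady-state unemployment rate ≈ 3.40%.

At steady state the flows balance: s·E = f·U, so U/(E+U) = s/(s+f).
u* = 1.94 / (1.94 + 55.1) = 1.94 / 57.04 = 3.40%.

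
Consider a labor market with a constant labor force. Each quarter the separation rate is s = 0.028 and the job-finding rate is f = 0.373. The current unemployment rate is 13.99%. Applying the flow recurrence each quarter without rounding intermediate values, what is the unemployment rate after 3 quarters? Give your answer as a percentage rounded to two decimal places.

Unemployment rate after three quarters ≈ 8.49%.

With a fixed labor force, u_{t+1} = u_t + s·(1−u_t) − f·u_t = u_t·(1−s−f) + s.
Here 1−s−f = 0.599 and s = 0.028.
u_1 = 0.139900 × 0.599 + 0.028 = 0.111800.
u_2 = 0.111800 × 0.599 + 0.028 = 0.094968.
u_3 = 0.094968 × 0.599 + 0.028 = 0.084886.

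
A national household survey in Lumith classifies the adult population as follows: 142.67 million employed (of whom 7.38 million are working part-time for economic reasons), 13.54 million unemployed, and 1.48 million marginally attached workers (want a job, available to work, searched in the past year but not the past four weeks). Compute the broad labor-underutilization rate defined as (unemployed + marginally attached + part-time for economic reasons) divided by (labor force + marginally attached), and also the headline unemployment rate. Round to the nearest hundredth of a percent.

Broad underutilization rate ≈ 14.21%; headline unemployment rate ≈ 8.67%.

Labor force = 142.67 + 13.54 = 156.21 million.
Numerator = 13.54 + 1.48 + 7.38 = 22.40 million.
Denominator = 156.21 + 1.48 = 157.69 million.
Broad rate = 22.40 / 157.69 = 14.21%.
Headline unemployment rate = 13.54 / 156.21 = 8.67%.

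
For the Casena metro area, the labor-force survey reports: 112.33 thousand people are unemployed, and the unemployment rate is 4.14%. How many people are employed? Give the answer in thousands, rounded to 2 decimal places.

Labor force = U / u = 112.33 / 0.0414 ≈ 2,713.29 thousand.
Employed = labor force − unemployed = 2,713.29 − 112.33 = 2,600.96 thousand.

About 2,600.96 thousand are employed.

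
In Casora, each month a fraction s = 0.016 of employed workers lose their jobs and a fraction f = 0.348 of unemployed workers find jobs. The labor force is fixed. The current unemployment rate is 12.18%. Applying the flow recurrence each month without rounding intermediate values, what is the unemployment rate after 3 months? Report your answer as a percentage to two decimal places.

Unemployment rate after three months ≈ 6.40%.

With a fixed labor force, u_{t+1} = u_t + s·(1−u_t) − f·u_t = u_t·(1−s−f) + s.
Here 1−s−f = 0.636 and s = 0.016.
u_1 = 0.121800 × 0.636 + 0.016 = 0.093465.
u_2 = 0.093465 × 0.636 + 0.016 = 0.075444.
u_3 = 0.075444 × 0.636 + 0.016 = 0.063982.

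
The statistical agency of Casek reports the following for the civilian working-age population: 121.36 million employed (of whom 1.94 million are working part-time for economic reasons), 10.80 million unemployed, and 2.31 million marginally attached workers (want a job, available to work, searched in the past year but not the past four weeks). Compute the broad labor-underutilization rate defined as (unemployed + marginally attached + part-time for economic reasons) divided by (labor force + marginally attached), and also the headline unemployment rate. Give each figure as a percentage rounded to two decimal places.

Broad underutilization rate ≈ 11.19%; headline unemployment rate ≈ 8.17%.

Labor force = 121.36 + 10.80 = 132.16 million.
Numerator = 10.80 + 2.31 + 1.94 = 15.05 million.
Denominator = 132.16 + 2.31 = 134.47 million.
Broad rate = 15.05 / 134.47 = 11.19%.
Headline unemployment rate = 10.80 / 132.16 = 8.17%.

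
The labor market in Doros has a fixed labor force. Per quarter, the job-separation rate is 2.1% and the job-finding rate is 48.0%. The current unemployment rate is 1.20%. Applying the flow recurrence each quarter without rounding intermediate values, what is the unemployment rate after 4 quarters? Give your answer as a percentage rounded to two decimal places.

Unemployment rate after four quarters ≈ 4.01%.

With a fixed labor force, u_{t+1} = u_t + s·(1−u_t) − f·u_t = u_t·(1−s−f) + s.
Here 1−s−f = 0.499 and s = 0.021.
u_1 = 0.012000 × 0.499 + 0.021 = 0.026988.
u_2 = 0.026988 × 0.499 + 0.021 = 0.034467.
u_3 = 0.034467 × 0.499 + 0.021 = 0.038199.
u_4 = 0.038199 × 0.499 + 0.021 = 0.040061.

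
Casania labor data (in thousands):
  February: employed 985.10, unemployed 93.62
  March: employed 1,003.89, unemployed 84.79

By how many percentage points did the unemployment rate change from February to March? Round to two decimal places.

February: labor force = 985.10 + 93.62 = 1,078.72; u = 93.62/1,078.72 = 8.68%.
March: labor force = 1,003.89 + 84.79 = 1,088.68; u = 84.79/1,088.68 = 7.79%.
Change = 7.79% − 8.68% = −0.89 pp.

The unemployment rate changed by −0.89 percentage points.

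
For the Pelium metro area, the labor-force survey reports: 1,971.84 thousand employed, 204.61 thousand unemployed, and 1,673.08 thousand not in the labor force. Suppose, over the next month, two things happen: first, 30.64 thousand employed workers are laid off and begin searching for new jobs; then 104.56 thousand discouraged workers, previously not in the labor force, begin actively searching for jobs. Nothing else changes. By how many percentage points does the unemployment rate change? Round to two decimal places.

The unemployment rate changes by +5.50 percentage points.

Initially, labor force = 1,971.84 + 204.61 = 2,176.45 thousand, so u = 204.61/2,176.45 = 9.40%.
After the first change, employed falls and unemployed rises by 30.64; labor force unchanged → E = 1,941.20, U = 235.25, labor force = 2,176.45 thousand.
After the second change, unemployed and labor force both rise by 104.56 → E = 1,941.20, U = 339.81, labor force = 2,281.01 thousand.
New unemployment rate = 339.81 / 2,281.01 = 14.90%.
Change = 14.90% − 9.40% = +5.50 percentage points.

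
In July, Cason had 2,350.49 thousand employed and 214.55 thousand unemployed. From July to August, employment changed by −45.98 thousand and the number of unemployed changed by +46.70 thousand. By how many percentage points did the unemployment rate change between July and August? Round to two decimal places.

July: labor force = 2,350.49 + 214.55 = 2,565.04; u = 214.55/2,565.04 = 8.36%.
August: labor force = 2,304.51 + 261.25 = 2,565.76; u = 261.25/2,565.76 = 10.18%.
Change = 10.18% − 8.36% = +1.82 pp.

The unemployment rate changed by +1.82 percentage points.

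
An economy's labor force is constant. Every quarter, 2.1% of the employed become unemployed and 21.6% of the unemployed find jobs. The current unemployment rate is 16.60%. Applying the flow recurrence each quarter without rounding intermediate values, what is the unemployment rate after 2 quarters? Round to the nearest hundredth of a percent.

Unemployment rate after two quarters ≈ 13.37%.

With a fixed labor force, u_{t+1} = u_t + s·(1−u_t) − f·u_t = u_t·(1−s−f) + s.
Here 1−s−f = 0.763 and s = 0.021.
u_1 = 0.166000 × 0.763 + 0.021 = 0.147658.
u_2 = 0.147658 × 0.763 + 0.021 = 0.133663.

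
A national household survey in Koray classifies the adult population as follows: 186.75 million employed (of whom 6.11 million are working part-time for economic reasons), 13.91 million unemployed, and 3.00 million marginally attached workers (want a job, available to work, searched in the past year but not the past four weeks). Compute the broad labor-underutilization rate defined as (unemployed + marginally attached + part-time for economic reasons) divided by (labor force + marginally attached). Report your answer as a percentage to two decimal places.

Labor force = 186.75 + 13.91 = 200.66 million.
Numerator = 13.91 + 3.00 + 6.11 = 23.02 million.
Denominator = 200.66 + 3.00 = 203.66 million.
Broad rate = 23.02 / 203.66 = 11.30%.

Broad underutilization rate ≈ 11.30%.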